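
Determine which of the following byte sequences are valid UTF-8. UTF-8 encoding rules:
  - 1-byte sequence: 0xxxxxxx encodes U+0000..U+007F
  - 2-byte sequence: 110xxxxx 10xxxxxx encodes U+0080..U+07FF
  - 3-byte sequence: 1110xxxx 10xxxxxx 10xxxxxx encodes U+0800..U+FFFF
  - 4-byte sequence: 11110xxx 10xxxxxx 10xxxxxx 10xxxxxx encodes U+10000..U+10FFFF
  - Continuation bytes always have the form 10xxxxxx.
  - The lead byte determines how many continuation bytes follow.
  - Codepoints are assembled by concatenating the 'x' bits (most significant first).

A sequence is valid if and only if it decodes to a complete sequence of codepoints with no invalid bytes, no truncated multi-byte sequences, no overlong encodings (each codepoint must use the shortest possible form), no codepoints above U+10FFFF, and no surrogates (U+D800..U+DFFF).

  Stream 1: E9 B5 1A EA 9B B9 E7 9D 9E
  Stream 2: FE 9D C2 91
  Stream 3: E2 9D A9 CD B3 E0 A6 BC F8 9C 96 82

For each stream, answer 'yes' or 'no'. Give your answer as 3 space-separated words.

Answer: no no no

Derivation:
Stream 1: error at byte offset 2. INVALID
Stream 2: error at byte offset 0. INVALID
Stream 3: error at byte offset 8. INVALID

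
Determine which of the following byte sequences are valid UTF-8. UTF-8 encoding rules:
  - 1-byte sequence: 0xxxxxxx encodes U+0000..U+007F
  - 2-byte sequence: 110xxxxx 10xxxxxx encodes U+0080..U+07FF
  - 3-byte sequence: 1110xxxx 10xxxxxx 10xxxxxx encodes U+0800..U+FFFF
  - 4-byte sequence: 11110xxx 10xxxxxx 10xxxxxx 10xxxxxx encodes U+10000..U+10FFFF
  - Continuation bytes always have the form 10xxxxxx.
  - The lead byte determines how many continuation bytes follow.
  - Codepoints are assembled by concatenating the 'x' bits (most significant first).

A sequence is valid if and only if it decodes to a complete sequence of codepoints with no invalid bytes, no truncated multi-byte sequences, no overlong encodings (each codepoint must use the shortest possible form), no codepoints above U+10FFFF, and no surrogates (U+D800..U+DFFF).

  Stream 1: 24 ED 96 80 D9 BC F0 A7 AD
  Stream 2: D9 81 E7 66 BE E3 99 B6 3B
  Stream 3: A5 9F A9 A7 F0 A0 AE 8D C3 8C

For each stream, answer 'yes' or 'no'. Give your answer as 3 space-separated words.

Answer: no no no

Derivation:
Stream 1: error at byte offset 9. INVALID
Stream 2: error at byte offset 3. INVALID
Stream 3: error at byte offset 0. INVALID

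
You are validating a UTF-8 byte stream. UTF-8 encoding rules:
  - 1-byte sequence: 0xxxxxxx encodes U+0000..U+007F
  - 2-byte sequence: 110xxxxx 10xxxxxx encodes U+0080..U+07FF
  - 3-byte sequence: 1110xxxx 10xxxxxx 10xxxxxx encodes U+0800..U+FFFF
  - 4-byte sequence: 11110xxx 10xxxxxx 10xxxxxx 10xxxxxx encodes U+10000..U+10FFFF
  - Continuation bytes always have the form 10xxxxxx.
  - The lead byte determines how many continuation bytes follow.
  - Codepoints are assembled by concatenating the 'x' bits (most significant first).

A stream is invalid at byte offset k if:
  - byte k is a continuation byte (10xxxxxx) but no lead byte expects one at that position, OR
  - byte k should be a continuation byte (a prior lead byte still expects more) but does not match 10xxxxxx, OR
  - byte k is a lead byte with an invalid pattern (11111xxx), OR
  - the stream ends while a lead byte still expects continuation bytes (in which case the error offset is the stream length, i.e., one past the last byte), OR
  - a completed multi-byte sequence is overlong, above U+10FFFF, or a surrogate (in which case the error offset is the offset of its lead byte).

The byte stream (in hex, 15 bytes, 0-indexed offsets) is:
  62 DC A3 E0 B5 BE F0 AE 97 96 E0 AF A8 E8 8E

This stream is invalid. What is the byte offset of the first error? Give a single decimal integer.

Byte[0]=62: 1-byte ASCII. cp=U+0062
Byte[1]=DC: 2-byte lead, need 1 cont bytes. acc=0x1C
Byte[2]=A3: continuation. acc=(acc<<6)|0x23=0x723
Completed: cp=U+0723 (starts at byte 1)
Byte[3]=E0: 3-byte lead, need 2 cont bytes. acc=0x0
Byte[4]=B5: continuation. acc=(acc<<6)|0x35=0x35
Byte[5]=BE: continuation. acc=(acc<<6)|0x3E=0xD7E
Completed: cp=U+0D7E (starts at byte 3)
Byte[6]=F0: 4-byte lead, need 3 cont bytes. acc=0x0
Byte[7]=AE: continuation. acc=(acc<<6)|0x2E=0x2E
Byte[8]=97: continuation. acc=(acc<<6)|0x17=0xB97
Byte[9]=96: continuation. acc=(acc<<6)|0x16=0x2E5D6
Completed: cp=U+2E5D6 (starts at byte 6)
Byte[10]=E0: 3-byte lead, need 2 cont bytes. acc=0x0
Byte[11]=AF: continuation. acc=(acc<<6)|0x2F=0x2F
Byte[12]=A8: continuation. acc=(acc<<6)|0x28=0xBE8
Completed: cp=U+0BE8 (starts at byte 10)
Byte[13]=E8: 3-byte lead, need 2 cont bytes. acc=0x8
Byte[14]=8E: continuation. acc=(acc<<6)|0x0E=0x20E
Byte[15]: stream ended, expected continuation. INVALID

Answer: 15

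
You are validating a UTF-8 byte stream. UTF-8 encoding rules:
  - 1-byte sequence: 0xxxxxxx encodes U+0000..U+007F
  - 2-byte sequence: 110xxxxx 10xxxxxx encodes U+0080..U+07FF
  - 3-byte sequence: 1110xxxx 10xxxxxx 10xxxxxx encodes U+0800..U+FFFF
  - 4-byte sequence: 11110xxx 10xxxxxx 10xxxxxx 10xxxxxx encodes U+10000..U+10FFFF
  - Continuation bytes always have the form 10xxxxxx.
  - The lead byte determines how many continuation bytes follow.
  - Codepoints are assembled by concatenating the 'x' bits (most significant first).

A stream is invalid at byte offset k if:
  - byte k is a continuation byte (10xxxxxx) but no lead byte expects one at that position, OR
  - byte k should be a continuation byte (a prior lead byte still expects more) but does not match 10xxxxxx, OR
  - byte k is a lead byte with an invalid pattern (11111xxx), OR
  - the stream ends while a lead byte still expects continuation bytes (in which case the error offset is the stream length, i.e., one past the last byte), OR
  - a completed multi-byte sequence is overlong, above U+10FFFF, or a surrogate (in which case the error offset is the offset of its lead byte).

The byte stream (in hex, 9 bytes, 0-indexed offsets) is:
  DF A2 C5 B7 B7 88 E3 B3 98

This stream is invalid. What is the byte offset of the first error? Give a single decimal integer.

Byte[0]=DF: 2-byte lead, need 1 cont bytes. acc=0x1F
Byte[1]=A2: continuation. acc=(acc<<6)|0x22=0x7E2
Completed: cp=U+07E2 (starts at byte 0)
Byte[2]=C5: 2-byte lead, need 1 cont bytes. acc=0x5
Byte[3]=B7: continuation. acc=(acc<<6)|0x37=0x177
Completed: cp=U+0177 (starts at byte 2)
Byte[4]=B7: INVALID lead byte (not 0xxx/110x/1110/11110)

Answer: 4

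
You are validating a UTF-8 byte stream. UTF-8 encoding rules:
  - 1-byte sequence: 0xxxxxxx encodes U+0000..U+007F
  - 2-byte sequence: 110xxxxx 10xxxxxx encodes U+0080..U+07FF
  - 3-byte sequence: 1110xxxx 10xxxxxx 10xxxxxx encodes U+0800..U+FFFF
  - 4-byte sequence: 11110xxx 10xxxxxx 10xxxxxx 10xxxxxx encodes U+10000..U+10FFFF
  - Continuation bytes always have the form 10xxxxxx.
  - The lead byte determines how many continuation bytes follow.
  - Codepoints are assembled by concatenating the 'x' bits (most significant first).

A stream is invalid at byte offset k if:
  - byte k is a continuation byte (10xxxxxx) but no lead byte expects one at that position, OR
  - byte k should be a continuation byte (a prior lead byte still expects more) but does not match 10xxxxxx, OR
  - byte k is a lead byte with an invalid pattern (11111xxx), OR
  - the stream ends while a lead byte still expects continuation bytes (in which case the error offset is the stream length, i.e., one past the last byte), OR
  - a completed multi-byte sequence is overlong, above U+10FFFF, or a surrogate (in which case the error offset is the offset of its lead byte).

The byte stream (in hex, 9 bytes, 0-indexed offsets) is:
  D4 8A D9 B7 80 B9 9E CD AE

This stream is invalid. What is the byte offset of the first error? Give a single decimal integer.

Byte[0]=D4: 2-byte lead, need 1 cont bytes. acc=0x14
Byte[1]=8A: continuation. acc=(acc<<6)|0x0A=0x50A
Completed: cp=U+050A (starts at byte 0)
Byte[2]=D9: 2-byte lead, need 1 cont bytes. acc=0x19
Byte[3]=B7: continuation. acc=(acc<<6)|0x37=0x677
Completed: cp=U+0677 (starts at byte 2)
Byte[4]=80: INVALID lead byte (not 0xxx/110x/1110/11110)

Answer: 4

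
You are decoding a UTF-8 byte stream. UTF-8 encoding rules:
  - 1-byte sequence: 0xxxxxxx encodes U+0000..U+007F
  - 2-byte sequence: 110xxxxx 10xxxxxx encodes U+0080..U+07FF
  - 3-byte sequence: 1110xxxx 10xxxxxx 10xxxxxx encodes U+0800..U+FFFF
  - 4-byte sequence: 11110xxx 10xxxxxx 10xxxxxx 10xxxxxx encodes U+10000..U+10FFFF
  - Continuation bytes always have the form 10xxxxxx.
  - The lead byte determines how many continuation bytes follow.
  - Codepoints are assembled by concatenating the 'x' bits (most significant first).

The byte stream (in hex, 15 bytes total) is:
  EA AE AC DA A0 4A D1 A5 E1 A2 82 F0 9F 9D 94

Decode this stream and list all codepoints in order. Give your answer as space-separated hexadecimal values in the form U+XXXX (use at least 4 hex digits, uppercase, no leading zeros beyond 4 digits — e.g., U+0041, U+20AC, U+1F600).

Byte[0]=EA: 3-byte lead, need 2 cont bytes. acc=0xA
Byte[1]=AE: continuation. acc=(acc<<6)|0x2E=0x2AE
Byte[2]=AC: continuation. acc=(acc<<6)|0x2C=0xABAC
Completed: cp=U+ABAC (starts at byte 0)
Byte[3]=DA: 2-byte lead, need 1 cont bytes. acc=0x1A
Byte[4]=A0: continuation. acc=(acc<<6)|0x20=0x6A0
Completed: cp=U+06A0 (starts at byte 3)
Byte[5]=4A: 1-byte ASCII. cp=U+004A
Byte[6]=D1: 2-byte lead, need 1 cont bytes. acc=0x11
Byte[7]=A5: continuation. acc=(acc<<6)|0x25=0x465
Completed: cp=U+0465 (starts at byte 6)
Byte[8]=E1: 3-byte lead, need 2 cont bytes. acc=0x1
Byte[9]=A2: continuation. acc=(acc<<6)|0x22=0x62
Byte[10]=82: continuation. acc=(acc<<6)|0x02=0x1882
Completed: cp=U+1882 (starts at byte 8)
Byte[11]=F0: 4-byte lead, need 3 cont bytes. acc=0x0
Byte[12]=9F: continuation. acc=(acc<<6)|0x1F=0x1F
Byte[13]=9D: continuation. acc=(acc<<6)|0x1D=0x7DD
Byte[14]=94: continuation. acc=(acc<<6)|0x14=0x1F754
Completed: cp=U+1F754 (starts at byte 11)

Answer: U+ABAC U+06A0 U+004A U+0465 U+1882 U+1F754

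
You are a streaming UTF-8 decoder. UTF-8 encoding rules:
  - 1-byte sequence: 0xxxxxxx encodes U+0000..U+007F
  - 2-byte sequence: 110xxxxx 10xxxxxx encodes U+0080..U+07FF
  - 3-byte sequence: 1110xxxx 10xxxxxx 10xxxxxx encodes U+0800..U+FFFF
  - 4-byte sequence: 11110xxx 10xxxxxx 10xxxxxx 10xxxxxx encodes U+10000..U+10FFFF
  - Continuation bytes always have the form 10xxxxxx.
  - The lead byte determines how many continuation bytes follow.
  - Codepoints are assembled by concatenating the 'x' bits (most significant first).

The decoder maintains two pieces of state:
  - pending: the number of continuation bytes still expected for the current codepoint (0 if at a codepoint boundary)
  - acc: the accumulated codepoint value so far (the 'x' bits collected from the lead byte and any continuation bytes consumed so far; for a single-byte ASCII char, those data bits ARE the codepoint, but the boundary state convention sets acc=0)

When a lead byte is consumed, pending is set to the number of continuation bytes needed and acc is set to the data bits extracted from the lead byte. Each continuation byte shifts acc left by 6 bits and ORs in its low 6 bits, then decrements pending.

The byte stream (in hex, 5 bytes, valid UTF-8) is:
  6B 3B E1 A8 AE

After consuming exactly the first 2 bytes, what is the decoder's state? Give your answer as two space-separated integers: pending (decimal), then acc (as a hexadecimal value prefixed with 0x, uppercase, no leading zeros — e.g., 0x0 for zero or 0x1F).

Answer: 0 0x0

Derivation:
Byte[0]=6B: 1-byte. pending=0, acc=0x0
Byte[1]=3B: 1-byte. pending=0, acc=0x0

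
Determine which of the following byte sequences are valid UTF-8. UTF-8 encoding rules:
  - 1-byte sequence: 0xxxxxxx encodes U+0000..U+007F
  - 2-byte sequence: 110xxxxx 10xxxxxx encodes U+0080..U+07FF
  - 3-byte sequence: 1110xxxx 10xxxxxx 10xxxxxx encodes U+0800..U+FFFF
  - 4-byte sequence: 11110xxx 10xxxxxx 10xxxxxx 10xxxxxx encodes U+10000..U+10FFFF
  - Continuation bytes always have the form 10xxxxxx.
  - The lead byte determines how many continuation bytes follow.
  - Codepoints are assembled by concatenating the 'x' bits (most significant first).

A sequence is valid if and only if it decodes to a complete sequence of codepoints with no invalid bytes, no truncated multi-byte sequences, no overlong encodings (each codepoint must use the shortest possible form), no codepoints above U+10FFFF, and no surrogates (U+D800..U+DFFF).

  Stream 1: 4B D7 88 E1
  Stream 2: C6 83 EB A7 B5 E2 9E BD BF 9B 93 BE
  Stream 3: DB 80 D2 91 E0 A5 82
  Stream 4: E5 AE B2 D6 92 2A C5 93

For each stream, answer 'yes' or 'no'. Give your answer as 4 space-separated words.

Answer: no no yes yes

Derivation:
Stream 1: error at byte offset 4. INVALID
Stream 2: error at byte offset 8. INVALID
Stream 3: decodes cleanly. VALID
Stream 4: decodes cleanly. VALID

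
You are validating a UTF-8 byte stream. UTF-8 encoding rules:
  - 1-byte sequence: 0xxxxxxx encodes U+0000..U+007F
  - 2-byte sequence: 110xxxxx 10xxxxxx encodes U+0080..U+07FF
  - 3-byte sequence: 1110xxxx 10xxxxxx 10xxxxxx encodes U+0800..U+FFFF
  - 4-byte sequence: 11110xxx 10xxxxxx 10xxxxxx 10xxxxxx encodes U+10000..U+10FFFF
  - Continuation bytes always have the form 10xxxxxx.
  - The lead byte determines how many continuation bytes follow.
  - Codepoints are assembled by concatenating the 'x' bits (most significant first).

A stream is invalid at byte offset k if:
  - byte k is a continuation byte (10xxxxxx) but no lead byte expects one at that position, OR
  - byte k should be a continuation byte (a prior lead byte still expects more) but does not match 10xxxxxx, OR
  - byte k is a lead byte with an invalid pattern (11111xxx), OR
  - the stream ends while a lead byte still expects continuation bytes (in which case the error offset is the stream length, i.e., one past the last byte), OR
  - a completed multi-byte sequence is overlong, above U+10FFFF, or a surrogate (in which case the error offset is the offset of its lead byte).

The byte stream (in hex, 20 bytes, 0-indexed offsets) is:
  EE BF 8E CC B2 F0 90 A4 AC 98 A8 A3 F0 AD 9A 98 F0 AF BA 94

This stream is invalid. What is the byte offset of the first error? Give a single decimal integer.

Byte[0]=EE: 3-byte lead, need 2 cont bytes. acc=0xE
Byte[1]=BF: continuation. acc=(acc<<6)|0x3F=0x3BF
Byte[2]=8E: continuation. acc=(acc<<6)|0x0E=0xEFCE
Completed: cp=U+EFCE (starts at byte 0)
Byte[3]=CC: 2-byte lead, need 1 cont bytes. acc=0xC
Byte[4]=B2: continuation. acc=(acc<<6)|0x32=0x332
Completed: cp=U+0332 (starts at byte 3)
Byte[5]=F0: 4-byte lead, need 3 cont bytes. acc=0x0
Byte[6]=90: continuation. acc=(acc<<6)|0x10=0x10
Byte[7]=A4: continuation. acc=(acc<<6)|0x24=0x424
Byte[8]=AC: continuation. acc=(acc<<6)|0x2C=0x1092C
Completed: cp=U+1092C (starts at byte 5)
Byte[9]=98: INVALID lead byte (not 0xxx/110x/1110/11110)

Answer: 9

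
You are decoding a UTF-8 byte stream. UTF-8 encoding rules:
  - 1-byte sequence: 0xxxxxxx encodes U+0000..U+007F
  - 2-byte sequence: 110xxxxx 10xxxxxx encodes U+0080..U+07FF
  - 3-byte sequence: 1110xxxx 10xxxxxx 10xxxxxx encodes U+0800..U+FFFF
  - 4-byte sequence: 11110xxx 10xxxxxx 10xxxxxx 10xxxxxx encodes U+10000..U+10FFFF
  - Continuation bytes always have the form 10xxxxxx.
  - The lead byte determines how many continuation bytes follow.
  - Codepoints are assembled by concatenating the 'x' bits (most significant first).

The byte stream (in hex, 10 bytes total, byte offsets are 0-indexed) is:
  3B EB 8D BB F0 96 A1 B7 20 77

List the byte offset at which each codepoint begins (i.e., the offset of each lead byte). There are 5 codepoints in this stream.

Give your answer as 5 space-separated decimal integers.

Byte[0]=3B: 1-byte ASCII. cp=U+003B
Byte[1]=EB: 3-byte lead, need 2 cont bytes. acc=0xB
Byte[2]=8D: continuation. acc=(acc<<6)|0x0D=0x2CD
Byte[3]=BB: continuation. acc=(acc<<6)|0x3B=0xB37B
Completed: cp=U+B37B (starts at byte 1)
Byte[4]=F0: 4-byte lead, need 3 cont bytes. acc=0x0
Byte[5]=96: continuation. acc=(acc<<6)|0x16=0x16
Byte[6]=A1: continuation. acc=(acc<<6)|0x21=0x5A1
Byte[7]=B7: continuation. acc=(acc<<6)|0x37=0x16877
Completed: cp=U+16877 (starts at byte 4)
Byte[8]=20: 1-byte ASCII. cp=U+0020
Byte[9]=77: 1-byte ASCII. cp=U+0077

Answer: 0 1 4 8 9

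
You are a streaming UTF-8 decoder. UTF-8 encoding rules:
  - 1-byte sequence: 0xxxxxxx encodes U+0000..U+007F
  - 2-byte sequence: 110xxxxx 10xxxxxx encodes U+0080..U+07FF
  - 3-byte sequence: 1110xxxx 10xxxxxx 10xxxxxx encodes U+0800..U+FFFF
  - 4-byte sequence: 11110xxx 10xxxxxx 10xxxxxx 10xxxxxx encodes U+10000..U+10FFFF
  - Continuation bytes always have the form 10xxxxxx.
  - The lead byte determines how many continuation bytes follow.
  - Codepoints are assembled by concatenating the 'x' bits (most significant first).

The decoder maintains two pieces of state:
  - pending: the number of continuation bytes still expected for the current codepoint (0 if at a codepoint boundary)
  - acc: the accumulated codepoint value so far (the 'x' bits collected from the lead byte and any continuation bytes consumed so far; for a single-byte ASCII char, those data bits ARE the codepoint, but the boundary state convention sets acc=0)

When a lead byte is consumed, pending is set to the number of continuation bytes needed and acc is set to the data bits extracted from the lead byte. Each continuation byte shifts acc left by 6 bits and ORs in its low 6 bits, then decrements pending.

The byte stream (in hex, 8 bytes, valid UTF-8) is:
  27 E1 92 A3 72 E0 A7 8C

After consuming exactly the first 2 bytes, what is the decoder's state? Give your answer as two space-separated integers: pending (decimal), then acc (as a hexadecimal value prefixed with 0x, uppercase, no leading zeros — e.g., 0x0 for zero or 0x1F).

Answer: 2 0x1

Derivation:
Byte[0]=27: 1-byte. pending=0, acc=0x0
Byte[1]=E1: 3-byte lead. pending=2, acc=0x1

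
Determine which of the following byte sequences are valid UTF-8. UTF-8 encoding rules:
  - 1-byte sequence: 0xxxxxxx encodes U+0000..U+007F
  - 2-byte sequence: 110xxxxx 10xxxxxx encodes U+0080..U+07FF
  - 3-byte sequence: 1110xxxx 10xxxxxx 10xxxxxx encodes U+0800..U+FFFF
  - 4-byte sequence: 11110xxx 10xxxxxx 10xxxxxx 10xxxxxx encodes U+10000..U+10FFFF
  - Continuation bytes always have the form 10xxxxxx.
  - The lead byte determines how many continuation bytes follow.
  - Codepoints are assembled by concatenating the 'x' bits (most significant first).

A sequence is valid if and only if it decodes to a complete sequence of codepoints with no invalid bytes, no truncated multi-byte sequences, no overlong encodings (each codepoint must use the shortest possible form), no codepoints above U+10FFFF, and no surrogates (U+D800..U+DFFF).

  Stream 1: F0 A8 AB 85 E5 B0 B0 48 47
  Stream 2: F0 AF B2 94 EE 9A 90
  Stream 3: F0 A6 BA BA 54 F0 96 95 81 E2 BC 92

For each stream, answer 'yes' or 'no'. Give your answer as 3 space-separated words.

Stream 1: decodes cleanly. VALID
Stream 2: decodes cleanly. VALID
Stream 3: decodes cleanly. VALID

Answer: yes yes yes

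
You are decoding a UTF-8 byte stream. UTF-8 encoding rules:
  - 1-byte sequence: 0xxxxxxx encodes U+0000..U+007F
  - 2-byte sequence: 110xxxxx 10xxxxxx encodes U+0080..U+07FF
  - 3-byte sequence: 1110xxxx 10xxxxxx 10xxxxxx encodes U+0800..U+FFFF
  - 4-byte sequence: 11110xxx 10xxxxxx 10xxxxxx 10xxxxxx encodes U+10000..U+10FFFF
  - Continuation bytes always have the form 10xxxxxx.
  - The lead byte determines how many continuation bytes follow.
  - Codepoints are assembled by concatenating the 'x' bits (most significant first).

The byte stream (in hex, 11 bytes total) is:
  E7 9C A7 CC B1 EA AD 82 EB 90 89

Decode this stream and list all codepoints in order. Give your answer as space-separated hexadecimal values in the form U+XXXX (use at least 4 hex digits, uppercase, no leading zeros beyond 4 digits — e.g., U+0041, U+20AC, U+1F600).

Answer: U+7727 U+0331 U+AB42 U+B409

Derivation:
Byte[0]=E7: 3-byte lead, need 2 cont bytes. acc=0x7
Byte[1]=9C: continuation. acc=(acc<<6)|0x1C=0x1DC
Byte[2]=A7: continuation. acc=(acc<<6)|0x27=0x7727
Completed: cp=U+7727 (starts at byte 0)
Byte[3]=CC: 2-byte lead, need 1 cont bytes. acc=0xC
Byte[4]=B1: continuation. acc=(acc<<6)|0x31=0x331
Completed: cp=U+0331 (starts at byte 3)
Byte[5]=EA: 3-byte lead, need 2 cont bytes. acc=0xA
Byte[6]=AD: continuation. acc=(acc<<6)|0x2D=0x2AD
Byte[7]=82: continuation. acc=(acc<<6)|0x02=0xAB42
Completed: cp=U+AB42 (starts at byte 5)
Byte[8]=EB: 3-byte lead, need 2 cont bytes. acc=0xB
Byte[9]=90: continuation. acc=(acc<<6)|0x10=0x2D0
Byte[10]=89: continuation. acc=(acc<<6)|0x09=0xB409
Completed: cp=U+B409 (starts at byte 8)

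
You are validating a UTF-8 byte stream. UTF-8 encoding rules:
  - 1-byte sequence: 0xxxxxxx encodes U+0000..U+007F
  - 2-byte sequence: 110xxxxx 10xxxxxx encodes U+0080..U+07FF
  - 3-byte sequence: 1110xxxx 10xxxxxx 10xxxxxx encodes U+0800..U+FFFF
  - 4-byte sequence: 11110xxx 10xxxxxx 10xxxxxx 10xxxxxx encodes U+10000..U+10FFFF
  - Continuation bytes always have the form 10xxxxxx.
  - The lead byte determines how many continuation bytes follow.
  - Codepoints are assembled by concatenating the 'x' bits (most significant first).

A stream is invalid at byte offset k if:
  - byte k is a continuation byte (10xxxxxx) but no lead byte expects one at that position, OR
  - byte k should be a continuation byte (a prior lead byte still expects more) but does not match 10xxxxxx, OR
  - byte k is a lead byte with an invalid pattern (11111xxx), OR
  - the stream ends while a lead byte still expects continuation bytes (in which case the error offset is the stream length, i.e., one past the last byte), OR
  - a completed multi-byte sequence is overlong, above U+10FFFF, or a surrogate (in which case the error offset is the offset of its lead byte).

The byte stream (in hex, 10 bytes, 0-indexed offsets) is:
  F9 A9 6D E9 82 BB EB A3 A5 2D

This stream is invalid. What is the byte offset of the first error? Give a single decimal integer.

Byte[0]=F9: INVALID lead byte (not 0xxx/110x/1110/11110)

Answer: 0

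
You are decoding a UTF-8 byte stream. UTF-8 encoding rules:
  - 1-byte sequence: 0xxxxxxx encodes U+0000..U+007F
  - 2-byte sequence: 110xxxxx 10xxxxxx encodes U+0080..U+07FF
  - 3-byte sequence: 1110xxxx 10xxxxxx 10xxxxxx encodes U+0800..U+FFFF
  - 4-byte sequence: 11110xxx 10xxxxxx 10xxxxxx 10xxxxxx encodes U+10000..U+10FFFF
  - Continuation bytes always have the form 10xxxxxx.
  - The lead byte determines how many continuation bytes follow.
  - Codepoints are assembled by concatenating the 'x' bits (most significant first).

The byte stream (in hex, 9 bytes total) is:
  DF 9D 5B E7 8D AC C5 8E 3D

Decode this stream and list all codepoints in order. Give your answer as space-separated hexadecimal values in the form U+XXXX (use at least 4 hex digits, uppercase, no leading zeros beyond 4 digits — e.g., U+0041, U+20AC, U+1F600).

Answer: U+07DD U+005B U+736C U+014E U+003D

Derivation:
Byte[0]=DF: 2-byte lead, need 1 cont bytes. acc=0x1F
Byte[1]=9D: continuation. acc=(acc<<6)|0x1D=0x7DD
Completed: cp=U+07DD (starts at byte 0)
Byte[2]=5B: 1-byte ASCII. cp=U+005B
Byte[3]=E7: 3-byte lead, need 2 cont bytes. acc=0x7
Byte[4]=8D: continuation. acc=(acc<<6)|0x0D=0x1CD
Byte[5]=AC: continuation. acc=(acc<<6)|0x2C=0x736C
Completed: cp=U+736C (starts at byte 3)
Byte[6]=C5: 2-byte lead, need 1 cont bytes. acc=0x5
Byte[7]=8E: continuation. acc=(acc<<6)|0x0E=0x14E
Completed: cp=U+014E (starts at byte 6)
Byte[8]=3D: 1-byte ASCII. cp=U+003D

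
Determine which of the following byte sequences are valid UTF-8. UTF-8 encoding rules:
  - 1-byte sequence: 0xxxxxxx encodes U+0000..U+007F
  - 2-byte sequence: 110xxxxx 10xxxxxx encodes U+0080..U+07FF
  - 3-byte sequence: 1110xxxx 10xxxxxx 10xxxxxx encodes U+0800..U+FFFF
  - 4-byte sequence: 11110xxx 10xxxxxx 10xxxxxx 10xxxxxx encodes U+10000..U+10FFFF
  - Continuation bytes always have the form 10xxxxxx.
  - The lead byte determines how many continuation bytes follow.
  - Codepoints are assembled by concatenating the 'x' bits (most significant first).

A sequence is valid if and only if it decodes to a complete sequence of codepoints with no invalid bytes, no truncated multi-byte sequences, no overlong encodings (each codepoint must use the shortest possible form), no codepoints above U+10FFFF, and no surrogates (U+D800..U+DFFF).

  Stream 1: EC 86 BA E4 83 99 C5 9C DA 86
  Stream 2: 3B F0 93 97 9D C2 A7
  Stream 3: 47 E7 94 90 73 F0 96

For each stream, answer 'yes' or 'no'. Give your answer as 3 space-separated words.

Stream 1: decodes cleanly. VALID
Stream 2: decodes cleanly. VALID
Stream 3: error at byte offset 7. INVALID

Answer: yes yes no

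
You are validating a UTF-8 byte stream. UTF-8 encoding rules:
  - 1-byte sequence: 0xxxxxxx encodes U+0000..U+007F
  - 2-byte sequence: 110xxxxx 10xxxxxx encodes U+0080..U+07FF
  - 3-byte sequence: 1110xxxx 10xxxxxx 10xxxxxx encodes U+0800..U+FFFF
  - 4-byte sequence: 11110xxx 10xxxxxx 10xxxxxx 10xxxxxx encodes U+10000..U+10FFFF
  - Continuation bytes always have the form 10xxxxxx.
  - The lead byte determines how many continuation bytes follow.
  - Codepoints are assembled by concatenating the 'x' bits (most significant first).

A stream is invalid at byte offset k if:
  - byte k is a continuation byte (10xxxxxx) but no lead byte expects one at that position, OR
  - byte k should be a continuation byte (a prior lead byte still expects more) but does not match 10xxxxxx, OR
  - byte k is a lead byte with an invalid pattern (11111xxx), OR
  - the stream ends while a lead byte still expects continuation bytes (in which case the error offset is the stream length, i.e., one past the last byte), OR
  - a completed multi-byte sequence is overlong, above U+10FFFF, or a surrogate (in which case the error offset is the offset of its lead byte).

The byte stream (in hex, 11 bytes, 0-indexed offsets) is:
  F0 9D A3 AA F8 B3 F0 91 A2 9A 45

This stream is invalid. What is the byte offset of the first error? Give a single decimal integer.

Answer: 4

Derivation:
Byte[0]=F0: 4-byte lead, need 3 cont bytes. acc=0x0
Byte[1]=9D: continuation. acc=(acc<<6)|0x1D=0x1D
Byte[2]=A3: continuation. acc=(acc<<6)|0x23=0x763
Byte[3]=AA: continuation. acc=(acc<<6)|0x2A=0x1D8EA
Completed: cp=U+1D8EA (starts at byte 0)
Byte[4]=F8: INVALID lead byte (not 0xxx/110x/1110/11110)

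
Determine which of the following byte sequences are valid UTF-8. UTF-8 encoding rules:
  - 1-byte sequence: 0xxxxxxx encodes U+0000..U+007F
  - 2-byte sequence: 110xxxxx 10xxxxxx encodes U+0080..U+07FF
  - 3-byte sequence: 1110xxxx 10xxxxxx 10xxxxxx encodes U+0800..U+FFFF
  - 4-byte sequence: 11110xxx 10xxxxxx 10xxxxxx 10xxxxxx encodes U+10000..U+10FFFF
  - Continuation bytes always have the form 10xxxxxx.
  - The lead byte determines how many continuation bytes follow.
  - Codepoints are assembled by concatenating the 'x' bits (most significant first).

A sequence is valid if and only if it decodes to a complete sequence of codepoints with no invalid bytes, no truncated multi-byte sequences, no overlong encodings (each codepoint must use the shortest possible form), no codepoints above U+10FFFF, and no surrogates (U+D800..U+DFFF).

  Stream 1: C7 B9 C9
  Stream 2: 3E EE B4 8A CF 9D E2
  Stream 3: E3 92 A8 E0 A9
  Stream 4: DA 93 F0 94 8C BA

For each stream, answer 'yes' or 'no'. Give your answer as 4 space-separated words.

Answer: no no no yes

Derivation:
Stream 1: error at byte offset 3. INVALID
Stream 2: error at byte offset 7. INVALID
Stream 3: error at byte offset 5. INVALID
Stream 4: decodes cleanly. VALID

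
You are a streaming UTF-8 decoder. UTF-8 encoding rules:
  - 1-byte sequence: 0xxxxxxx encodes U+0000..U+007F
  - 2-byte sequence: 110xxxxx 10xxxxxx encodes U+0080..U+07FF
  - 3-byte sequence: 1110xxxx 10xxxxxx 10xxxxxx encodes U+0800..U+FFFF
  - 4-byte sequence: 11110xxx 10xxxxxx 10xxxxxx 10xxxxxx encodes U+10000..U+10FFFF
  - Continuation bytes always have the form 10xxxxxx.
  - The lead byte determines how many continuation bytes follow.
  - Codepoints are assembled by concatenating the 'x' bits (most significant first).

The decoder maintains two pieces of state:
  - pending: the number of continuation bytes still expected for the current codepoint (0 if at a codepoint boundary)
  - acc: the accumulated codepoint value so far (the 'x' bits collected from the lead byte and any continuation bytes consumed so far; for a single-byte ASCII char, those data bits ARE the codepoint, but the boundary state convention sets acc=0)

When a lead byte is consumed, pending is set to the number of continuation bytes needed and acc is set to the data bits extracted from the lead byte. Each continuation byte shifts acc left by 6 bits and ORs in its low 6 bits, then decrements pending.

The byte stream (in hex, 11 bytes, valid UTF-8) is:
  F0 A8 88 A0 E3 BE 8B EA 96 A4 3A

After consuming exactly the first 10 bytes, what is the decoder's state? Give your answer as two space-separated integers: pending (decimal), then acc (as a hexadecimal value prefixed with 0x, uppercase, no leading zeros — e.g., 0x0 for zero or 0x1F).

Answer: 0 0xA5A4

Derivation:
Byte[0]=F0: 4-byte lead. pending=3, acc=0x0
Byte[1]=A8: continuation. acc=(acc<<6)|0x28=0x28, pending=2
Byte[2]=88: continuation. acc=(acc<<6)|0x08=0xA08, pending=1
Byte[3]=A0: continuation. acc=(acc<<6)|0x20=0x28220, pending=0
Byte[4]=E3: 3-byte lead. pending=2, acc=0x3
Byte[5]=BE: continuation. acc=(acc<<6)|0x3E=0xFE, pending=1
Byte[6]=8B: continuation. acc=(acc<<6)|0x0B=0x3F8B, pending=0
Byte[7]=EA: 3-byte lead. pending=2, acc=0xA
Byte[8]=96: continuation. acc=(acc<<6)|0x16=0x296, pending=1
Byte[9]=A4: continuation. acc=(acc<<6)|0x24=0xA5A4, pending=0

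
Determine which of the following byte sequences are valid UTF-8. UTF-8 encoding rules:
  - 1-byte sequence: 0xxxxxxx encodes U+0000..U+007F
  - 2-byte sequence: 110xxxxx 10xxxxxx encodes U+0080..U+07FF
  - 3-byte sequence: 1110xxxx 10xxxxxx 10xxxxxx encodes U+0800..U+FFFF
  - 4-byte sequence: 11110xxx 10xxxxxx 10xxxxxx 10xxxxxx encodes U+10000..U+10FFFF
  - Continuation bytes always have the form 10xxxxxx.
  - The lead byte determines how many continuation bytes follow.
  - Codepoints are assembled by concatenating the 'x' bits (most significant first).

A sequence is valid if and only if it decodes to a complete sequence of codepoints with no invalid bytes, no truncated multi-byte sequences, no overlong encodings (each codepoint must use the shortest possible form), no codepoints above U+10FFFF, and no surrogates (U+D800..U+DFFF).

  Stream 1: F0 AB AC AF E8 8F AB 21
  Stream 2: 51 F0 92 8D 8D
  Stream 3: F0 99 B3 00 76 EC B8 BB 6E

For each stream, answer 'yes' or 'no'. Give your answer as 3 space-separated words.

Answer: yes yes no

Derivation:
Stream 1: decodes cleanly. VALID
Stream 2: decodes cleanly. VALID
Stream 3: error at byte offset 3. INVALID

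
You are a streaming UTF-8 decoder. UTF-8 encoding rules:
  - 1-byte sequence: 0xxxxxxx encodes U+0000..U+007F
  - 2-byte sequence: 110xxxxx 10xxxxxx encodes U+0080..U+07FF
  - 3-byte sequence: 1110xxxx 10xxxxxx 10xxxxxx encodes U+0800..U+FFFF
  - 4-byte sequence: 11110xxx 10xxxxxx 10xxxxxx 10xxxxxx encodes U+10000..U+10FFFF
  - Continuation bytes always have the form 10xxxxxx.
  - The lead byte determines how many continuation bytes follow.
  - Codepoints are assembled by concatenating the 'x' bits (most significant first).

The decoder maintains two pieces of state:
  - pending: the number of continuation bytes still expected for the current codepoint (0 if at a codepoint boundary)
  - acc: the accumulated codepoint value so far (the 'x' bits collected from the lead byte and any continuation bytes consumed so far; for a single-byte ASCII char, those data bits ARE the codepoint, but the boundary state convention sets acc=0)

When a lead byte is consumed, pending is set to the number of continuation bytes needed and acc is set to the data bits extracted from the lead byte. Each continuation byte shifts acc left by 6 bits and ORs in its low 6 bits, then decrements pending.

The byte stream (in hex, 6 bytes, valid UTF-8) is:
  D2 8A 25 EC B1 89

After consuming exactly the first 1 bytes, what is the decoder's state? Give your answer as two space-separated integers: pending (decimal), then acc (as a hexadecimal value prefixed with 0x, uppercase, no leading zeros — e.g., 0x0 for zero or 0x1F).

Answer: 1 0x12

Derivation:
Byte[0]=D2: 2-byte lead. pending=1, acc=0x12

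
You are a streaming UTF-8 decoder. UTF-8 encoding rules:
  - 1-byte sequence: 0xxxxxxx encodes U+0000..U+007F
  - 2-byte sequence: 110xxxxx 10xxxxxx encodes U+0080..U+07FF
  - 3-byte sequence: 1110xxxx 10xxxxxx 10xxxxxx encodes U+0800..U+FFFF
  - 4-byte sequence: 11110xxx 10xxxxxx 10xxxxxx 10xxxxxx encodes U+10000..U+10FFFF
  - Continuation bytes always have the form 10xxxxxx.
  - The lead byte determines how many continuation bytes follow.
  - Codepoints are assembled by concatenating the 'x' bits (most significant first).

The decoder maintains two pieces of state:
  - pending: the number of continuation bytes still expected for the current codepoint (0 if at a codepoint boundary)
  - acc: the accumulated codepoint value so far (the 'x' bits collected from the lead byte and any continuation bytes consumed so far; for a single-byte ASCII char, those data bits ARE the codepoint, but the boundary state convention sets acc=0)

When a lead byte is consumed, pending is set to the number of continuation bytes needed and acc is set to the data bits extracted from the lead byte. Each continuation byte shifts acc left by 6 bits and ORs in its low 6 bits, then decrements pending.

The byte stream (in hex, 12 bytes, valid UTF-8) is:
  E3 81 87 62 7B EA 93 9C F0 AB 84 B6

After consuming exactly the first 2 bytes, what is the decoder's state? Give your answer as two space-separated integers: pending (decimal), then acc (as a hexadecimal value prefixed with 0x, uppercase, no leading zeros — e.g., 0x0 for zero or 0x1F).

Answer: 1 0xC1

Derivation:
Byte[0]=E3: 3-byte lead. pending=2, acc=0x3
Byte[1]=81: continuation. acc=(acc<<6)|0x01=0xC1, pending=1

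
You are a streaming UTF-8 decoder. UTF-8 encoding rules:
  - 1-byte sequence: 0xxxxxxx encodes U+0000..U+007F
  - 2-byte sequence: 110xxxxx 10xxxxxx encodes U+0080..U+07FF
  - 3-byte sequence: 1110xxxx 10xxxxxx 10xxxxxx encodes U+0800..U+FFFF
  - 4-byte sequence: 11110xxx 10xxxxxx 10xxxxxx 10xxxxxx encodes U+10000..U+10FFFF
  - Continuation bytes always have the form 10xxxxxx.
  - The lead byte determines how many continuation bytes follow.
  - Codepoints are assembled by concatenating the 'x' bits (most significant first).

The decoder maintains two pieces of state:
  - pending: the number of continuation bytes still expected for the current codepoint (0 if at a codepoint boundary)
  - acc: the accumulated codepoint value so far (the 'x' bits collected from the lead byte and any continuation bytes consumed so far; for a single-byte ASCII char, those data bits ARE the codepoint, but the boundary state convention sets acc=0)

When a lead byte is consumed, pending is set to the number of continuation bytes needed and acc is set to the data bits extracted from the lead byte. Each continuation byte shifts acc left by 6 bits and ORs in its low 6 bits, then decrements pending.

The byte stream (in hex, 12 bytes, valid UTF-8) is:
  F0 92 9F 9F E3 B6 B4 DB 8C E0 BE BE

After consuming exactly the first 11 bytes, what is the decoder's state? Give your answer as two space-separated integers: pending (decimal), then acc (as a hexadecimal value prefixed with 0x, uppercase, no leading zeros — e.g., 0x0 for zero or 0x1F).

Byte[0]=F0: 4-byte lead. pending=3, acc=0x0
Byte[1]=92: continuation. acc=(acc<<6)|0x12=0x12, pending=2
Byte[2]=9F: continuation. acc=(acc<<6)|0x1F=0x49F, pending=1
Byte[3]=9F: continuation. acc=(acc<<6)|0x1F=0x127DF, pending=0
Byte[4]=E3: 3-byte lead. pending=2, acc=0x3
Byte[5]=B6: continuation. acc=(acc<<6)|0x36=0xF6, pending=1
Byte[6]=B4: continuation. acc=(acc<<6)|0x34=0x3DB4, pending=0
Byte[7]=DB: 2-byte lead. pending=1, acc=0x1B
Byte[8]=8C: continuation. acc=(acc<<6)|0x0C=0x6CC, pending=0
Byte[9]=E0: 3-byte lead. pending=2, acc=0x0
Byte[10]=BE: continuation. acc=(acc<<6)|0x3E=0x3E, pending=1

Answer: 1 0x3E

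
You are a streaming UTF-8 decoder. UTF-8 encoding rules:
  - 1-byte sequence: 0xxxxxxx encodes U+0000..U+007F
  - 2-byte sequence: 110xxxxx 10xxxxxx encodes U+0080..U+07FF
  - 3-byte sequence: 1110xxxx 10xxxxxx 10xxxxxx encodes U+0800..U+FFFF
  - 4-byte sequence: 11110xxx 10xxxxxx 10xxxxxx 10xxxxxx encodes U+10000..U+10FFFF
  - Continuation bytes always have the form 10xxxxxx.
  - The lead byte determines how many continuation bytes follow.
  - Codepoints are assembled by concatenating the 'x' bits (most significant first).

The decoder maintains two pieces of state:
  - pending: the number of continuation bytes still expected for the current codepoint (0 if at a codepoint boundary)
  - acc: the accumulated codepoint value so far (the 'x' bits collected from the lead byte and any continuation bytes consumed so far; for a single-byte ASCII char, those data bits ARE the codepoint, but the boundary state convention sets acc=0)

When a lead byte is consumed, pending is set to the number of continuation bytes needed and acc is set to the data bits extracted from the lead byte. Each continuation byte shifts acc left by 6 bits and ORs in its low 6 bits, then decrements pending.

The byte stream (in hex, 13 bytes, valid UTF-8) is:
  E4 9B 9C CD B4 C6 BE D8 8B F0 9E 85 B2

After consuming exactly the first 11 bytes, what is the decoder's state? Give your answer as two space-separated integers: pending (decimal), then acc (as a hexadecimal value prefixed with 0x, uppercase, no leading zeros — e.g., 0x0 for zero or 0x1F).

Byte[0]=E4: 3-byte lead. pending=2, acc=0x4
Byte[1]=9B: continuation. acc=(acc<<6)|0x1B=0x11B, pending=1
Byte[2]=9C: continuation. acc=(acc<<6)|0x1C=0x46DC, pending=0
Byte[3]=CD: 2-byte lead. pending=1, acc=0xD
Byte[4]=B4: continuation. acc=(acc<<6)|0x34=0x374, pending=0
Byte[5]=C6: 2-byte lead. pending=1, acc=0x6
Byte[6]=BE: continuation. acc=(acc<<6)|0x3E=0x1BE, pending=0
Byte[7]=D8: 2-byte lead. pending=1, acc=0x18
Byte[8]=8B: continuation. acc=(acc<<6)|0x0B=0x60B, pending=0
Byte[9]=F0: 4-byte lead. pending=3, acc=0x0
Byte[10]=9E: continuation. acc=(acc<<6)|0x1E=0x1E, pending=2

Answer: 2 0x1E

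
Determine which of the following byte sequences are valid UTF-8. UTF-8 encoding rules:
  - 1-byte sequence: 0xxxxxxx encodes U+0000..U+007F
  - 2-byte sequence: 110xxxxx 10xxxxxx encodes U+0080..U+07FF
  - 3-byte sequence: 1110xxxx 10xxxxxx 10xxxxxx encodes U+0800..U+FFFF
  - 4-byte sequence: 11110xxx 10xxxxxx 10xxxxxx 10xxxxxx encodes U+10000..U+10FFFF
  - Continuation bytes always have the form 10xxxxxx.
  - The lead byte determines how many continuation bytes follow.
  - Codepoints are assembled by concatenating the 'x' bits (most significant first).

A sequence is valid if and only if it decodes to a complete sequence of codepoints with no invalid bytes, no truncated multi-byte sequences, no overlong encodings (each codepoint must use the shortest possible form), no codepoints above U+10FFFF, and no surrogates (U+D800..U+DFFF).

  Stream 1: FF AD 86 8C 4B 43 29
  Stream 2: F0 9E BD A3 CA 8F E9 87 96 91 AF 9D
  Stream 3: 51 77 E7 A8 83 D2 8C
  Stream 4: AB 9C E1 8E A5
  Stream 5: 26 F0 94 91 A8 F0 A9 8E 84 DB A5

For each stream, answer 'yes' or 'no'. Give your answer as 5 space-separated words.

Answer: no no yes no yes

Derivation:
Stream 1: error at byte offset 0. INVALID
Stream 2: error at byte offset 9. INVALID
Stream 3: decodes cleanly. VALID
Stream 4: error at byte offset 0. INVALID
Stream 5: decodes cleanly. VALID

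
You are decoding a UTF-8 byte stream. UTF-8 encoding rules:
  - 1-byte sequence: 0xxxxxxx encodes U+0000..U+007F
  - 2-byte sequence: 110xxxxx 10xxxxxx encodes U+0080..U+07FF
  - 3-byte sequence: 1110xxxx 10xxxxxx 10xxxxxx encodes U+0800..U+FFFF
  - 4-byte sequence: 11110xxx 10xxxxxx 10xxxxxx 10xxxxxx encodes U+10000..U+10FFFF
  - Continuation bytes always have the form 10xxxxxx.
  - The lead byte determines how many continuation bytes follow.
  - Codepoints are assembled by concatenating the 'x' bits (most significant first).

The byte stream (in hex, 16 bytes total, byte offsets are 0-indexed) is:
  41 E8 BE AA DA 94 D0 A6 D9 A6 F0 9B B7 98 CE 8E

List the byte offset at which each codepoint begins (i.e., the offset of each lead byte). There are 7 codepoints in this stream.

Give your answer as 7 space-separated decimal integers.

Byte[0]=41: 1-byte ASCII. cp=U+0041
Byte[1]=E8: 3-byte lead, need 2 cont bytes. acc=0x8
Byte[2]=BE: continuation. acc=(acc<<6)|0x3E=0x23E
Byte[3]=AA: continuation. acc=(acc<<6)|0x2A=0x8FAA
Completed: cp=U+8FAA (starts at byte 1)
Byte[4]=DA: 2-byte lead, need 1 cont bytes. acc=0x1A
Byte[5]=94: continuation. acc=(acc<<6)|0x14=0x694
Completed: cp=U+0694 (starts at byte 4)
Byte[6]=D0: 2-byte lead, need 1 cont bytes. acc=0x10
Byte[7]=A6: continuation. acc=(acc<<6)|0x26=0x426
Completed: cp=U+0426 (starts at byte 6)
Byte[8]=D9: 2-byte lead, need 1 cont bytes. acc=0x19
Byte[9]=A6: continuation. acc=(acc<<6)|0x26=0x666
Completed: cp=U+0666 (starts at byte 8)
Byte[10]=F0: 4-byte lead, need 3 cont bytes. acc=0x0
Byte[11]=9B: continuation. acc=(acc<<6)|0x1B=0x1B
Byte[12]=B7: continuation. acc=(acc<<6)|0x37=0x6F7
Byte[13]=98: continuation. acc=(acc<<6)|0x18=0x1BDD8
Completed: cp=U+1BDD8 (starts at byte 10)
Byte[14]=CE: 2-byte lead, need 1 cont bytes. acc=0xE
Byte[15]=8E: continuation. acc=(acc<<6)|0x0E=0x38E
Completed: cp=U+038E (starts at byte 14)

Answer: 0 1 4 6 8 10 14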